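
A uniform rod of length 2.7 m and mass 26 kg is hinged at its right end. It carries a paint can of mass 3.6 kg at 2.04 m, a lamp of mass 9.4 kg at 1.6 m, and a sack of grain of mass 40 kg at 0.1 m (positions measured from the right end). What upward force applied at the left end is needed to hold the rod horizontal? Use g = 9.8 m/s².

F ≈ 223 N

Taking torques about the right end:
Beam weight: 26 × 9.8 = 254.8 N down at 1.35 m → arm 1.35 m, τ = 254.8 × 1.35 = 344 N·m counterclockwise.
Paint can: 3.6 × 9.8 = 35.28 N down at 2.04 m → arm 2.04 m, τ = 35.28 × 2.04 = 71.97 N·m counterclockwise.
Lamp: 9.4 × 9.8 = 92.12 N down at 1.6 m → arm 1.6 m, τ = 92.12 × 1.6 = 147.4 N·m counterclockwise.
Sack of grain: 40 × 9.8 = 392 N down at 0.1 m → arm 0.1 m, τ = 392 × 0.1 = 39.2 N·m counterclockwise.
Net moment of the loads = 602.6 N·m counterclockwise.
The upward force F acts at the left end, arm 2.7 m, giving F × 2.7 clockwise.
For rotational equilibrium, F × 2.7 = 602.6, so F = 602.6 / 2.7 = 223 N.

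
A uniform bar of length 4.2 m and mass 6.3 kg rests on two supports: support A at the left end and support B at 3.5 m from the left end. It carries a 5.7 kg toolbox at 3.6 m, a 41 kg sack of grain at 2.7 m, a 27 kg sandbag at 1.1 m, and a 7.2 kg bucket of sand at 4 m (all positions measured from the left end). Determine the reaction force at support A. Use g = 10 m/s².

Take moments about support B.
Beam weight: 6.3 × 10 = 63 N down at 2.1 m → arm 1.4 m, τ = 63 × 1.4 = 88.2 N·m counterclockwise.
Toolbox: 5.7 × 10 = 57 N down at 3.6 m → arm 0.1 m, τ = 57 × 0.1 = 5.7 N·m clockwise.
Sack of grain: 41 × 10 = 410 N down at 2.7 m → arm 0.8 m, τ = 410 × 0.8 = 328 N·m counterclockwise.
Sandbag: 27 × 10 = 270 N down at 1.1 m → arm 2.4 m, τ = 270 × 2.4 = 648 N·m counterclockwise.
Bucket of sand: 7.2 × 10 = 72 N down at 4 m → arm 0.5 m, τ = 72 × 0.5 = 36 N·m clockwise.
Net load moment about support B = 1022 N·m counterclockwise.
Reaction R at support A is upward at 0 m, arm 3.5 m → moment R × 3.5 clockwise.
Setting net torque to zero: R × 3.5 = 1022 → R = 292 N.

R_A ≈ 292 N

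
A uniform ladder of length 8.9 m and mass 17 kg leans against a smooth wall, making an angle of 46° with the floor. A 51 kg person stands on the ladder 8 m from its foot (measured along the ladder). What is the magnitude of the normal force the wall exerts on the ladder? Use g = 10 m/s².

N_wall ≈ 525 N

About the foot of the ladder:
Ladder weight 17×10 = 170 N acts at 4.45 m along the ladder; its horizontal arm is 4.45·cos46° = 3.091 m → τ = 525.5 N·m clockwise.
Person: 51×10 = 510 N at 8 m → arm 5.557 m → τ = 2834 N·m clockwise.
Wall normal N acts horizontally at the top; its moment arm is the height L sinθ = 8.9·sin46° = 6.402 m, counterclockwise.
Balancing moments: N × 6.402 = 3360, giving N = 525 N.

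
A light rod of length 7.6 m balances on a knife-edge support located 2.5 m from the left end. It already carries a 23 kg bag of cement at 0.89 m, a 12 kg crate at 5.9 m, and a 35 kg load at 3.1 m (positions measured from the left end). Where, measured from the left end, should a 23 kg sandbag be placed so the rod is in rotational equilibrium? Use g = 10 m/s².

Take moments about the knife-edge support (at 2.5 m from the left end).
Bag of cement: 23 × 10 = 230 N down at 0.89 m → arm 1.61 m, τ = 230 × 1.61 = 370.3 N·m counterclockwise.
Crate: 12 × 10 = 120 N down at 5.9 m → arm 3.4 m, τ = 120 × 3.4 = 408 N·m clockwise.
Load: 35 × 10 = 350 N down at 3.1 m → arm 0.6 m, τ = 350 × 0.6 = 210 N·m clockwise.
Net moment of existing loads = 247.7 N·m clockwise.
The sandbag weighs 23 × 10 = 230 N and must supply an equal counterclockwise moment, so its lever arm about the knife-edge support is 247.7 / 230 = 1.08 m.
That puts it at 2.5 − 1.08 = 1.42 m from the left end.

x ≈ 1.42 m from the left end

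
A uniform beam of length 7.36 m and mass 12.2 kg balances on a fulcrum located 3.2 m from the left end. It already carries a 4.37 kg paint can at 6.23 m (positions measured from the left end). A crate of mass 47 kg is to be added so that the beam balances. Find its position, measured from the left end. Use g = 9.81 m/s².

x ≈ 2.79 m from the left end

Sum moments about the fulcrum (at 3.2 m from the left end) (the support reaction has zero arm there).
Beam weight: 12.2 × 9.81 = 119.7 N down at 3.68 m → arm 0.48 m, τ = 119.7 × 0.48 = 57.46 N·m clockwise.
Paint can: 4.37 × 9.81 = 42.87 N down at 6.23 m → arm 3.03 m, τ = 42.87 × 3.03 = 129.9 N·m clockwise.
Net moment of existing loads = 187.4 N·m clockwise.
The crate weighs 47 × 9.81 = 461.1 N and must supply an equal counterclockwise moment, so its lever arm about the fulcrum is 187.4 / 461.1 = 0.406 m.
That puts it at 3.2 − 0.406 = 2.79 m from the left end.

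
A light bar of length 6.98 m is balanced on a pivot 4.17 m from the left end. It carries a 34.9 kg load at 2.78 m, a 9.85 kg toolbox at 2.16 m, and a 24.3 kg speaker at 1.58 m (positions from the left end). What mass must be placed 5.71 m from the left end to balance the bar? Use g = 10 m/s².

m ≈ 85.2 kg

Taking torques about the pivot (at 4.17 m from the left end):
Load: 34.9 × 10 = 349 N down at 2.78 m → arm 1.39 m, τ = 349 × 1.39 = 485.1 N·m counterclockwise.
Toolbox: 9.85 × 10 = 98.5 N down at 2.16 m → arm 2.01 m, τ = 98.5 × 2.01 = 198 N·m counterclockwise.
Speaker: 24.3 × 10 = 243 N down at 1.58 m → arm 2.59 m, τ = 243 × 2.59 = 629.4 N·m counterclockwise.
Net moment of known loads = 1312 N·m counterclockwise.
An unknown mass m at 5.71 m has arm 1.54 m; its moment is m·g·1.54 clockwise.
For rotational equilibrium, m × 10 × 1.54 = 1312, so m = 1312 / (10 × 1.54) = 85.2 kg.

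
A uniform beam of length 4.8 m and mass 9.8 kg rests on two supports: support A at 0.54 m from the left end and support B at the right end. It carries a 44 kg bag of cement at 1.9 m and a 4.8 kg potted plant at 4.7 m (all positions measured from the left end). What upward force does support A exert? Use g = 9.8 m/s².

R_A ≈ 349 N

Take moments about support B.
Beam weight: 9.8 × 9.8 = 96.04 N down at 2.4 m → arm 2.4 m, τ = 96.04 × 2.4 = 230.5 N·m counterclockwise.
Bag of cement: 44 × 9.8 = 431.2 N down at 1.9 m → arm 2.9 m, τ = 431.2 × 2.9 = 1250 N·m counterclockwise.
Potted plant: 4.8 × 9.8 = 47.04 N down at 4.7 m → arm 0.1 m, τ = 47.04 × 0.1 = 4.704 N·m counterclockwise.
Net load moment about support B = 1485 N·m counterclockwise.
Reaction R at support A is upward at 0.54 m, arm 4.26 m → moment R × 4.26 clockwise.
Setting net torque to zero: R × 4.26 = 1485 → R = 349 N.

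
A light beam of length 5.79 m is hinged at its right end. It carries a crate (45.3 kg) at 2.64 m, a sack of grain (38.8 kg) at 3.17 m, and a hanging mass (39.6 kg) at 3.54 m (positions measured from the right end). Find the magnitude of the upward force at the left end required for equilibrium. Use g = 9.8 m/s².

F ≈ 648 N

Take moments about the right end.
Crate: 45.3 × 9.8 = 443.9 N down at 2.64 m → arm 2.64 m, τ = 443.9 × 2.64 = 1172 N·m counterclockwise.
Sack of grain: 38.8 × 9.8 = 380.2 N down at 3.17 m → arm 3.17 m, τ = 380.2 × 3.17 = 1205 N·m counterclockwise.
Hanging mass: 39.6 × 9.8 = 388.1 N down at 3.54 m → arm 3.54 m, τ = 388.1 × 3.54 = 1374 N·m counterclockwise.
Net moment of the loads = 3751 N·m counterclockwise.
The upward force F acts at the left end, arm 5.79 m, giving F × 5.79 clockwise.
For rotational equilibrium, F × 5.79 = 3751, so F = 3751 / 5.79 = 648 N.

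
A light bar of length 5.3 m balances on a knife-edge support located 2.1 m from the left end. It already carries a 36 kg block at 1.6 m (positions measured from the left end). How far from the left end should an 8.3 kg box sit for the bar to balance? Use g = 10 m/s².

x ≈ 4.27 m from the left end

Choose the knife-edge support (at 2.1 m from the left end) as the axis so the support reaction has zero arm there.
Block: 36 × 10 = 360 N down at 1.6 m → arm 0.5 m, τ = 360 × 0.5 = 180 N·m counterclockwise.
Net moment of existing loads = 180 N·m counterclockwise.
The box weighs 8.3 × 10 = 83 N and must supply an equal clockwise moment, so its lever arm about the knife-edge support is 180 / 83 = 2.17 m.
That puts it at 2.1 + 2.17 = 4.27 m from the left end.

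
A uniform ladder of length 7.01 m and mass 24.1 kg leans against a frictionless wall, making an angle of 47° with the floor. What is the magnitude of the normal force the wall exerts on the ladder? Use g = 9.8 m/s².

N_wall ≈ 110 N

Sum moments about the foot of the ladder (the floor normal and friction both act there and drop out).
Ladder weight 24.1×9.8 = 236.2 N acts at 3.505 m along the ladder; its horizontal arm is 3.505·cos47° = 2.39 m → τ = 564.5 N·m clockwise.
Wall normal N acts horizontally at the top; its moment arm is the height L sinθ = 7.01·sin47° = 5.127 m, counterclockwise.
Στ = 0 ⇒ N × 5.127 = 564.5 ⇒ N = 110 N.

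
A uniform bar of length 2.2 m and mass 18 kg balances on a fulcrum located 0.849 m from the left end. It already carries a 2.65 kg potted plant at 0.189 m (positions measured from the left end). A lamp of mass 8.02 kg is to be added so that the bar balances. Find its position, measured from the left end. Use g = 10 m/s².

About the fulcrum (at 0.849 m from the left end):
Beam weight: 18 × 10 = 180 N down at 1.1 m → arm 0.251 m, τ = 180 × 0.251 = 45.18 N·m clockwise.
Potted plant: 2.65 × 10 = 26.5 N down at 0.189 m → arm 0.66 m, τ = 26.5 × 0.66 = 17.49 N·m counterclockwise.
Net moment of existing loads = 27.69 N·m clockwise.
The lamp weighs 8.02 × 10 = 80.2 N and must supply an equal counterclockwise moment, so its lever arm about the fulcrum is 27.69 / 80.2 = 0.345 m.
That puts it at 0.849 − 0.345 = 0.504 m from the left end.

x ≈ 0.504 m from the left end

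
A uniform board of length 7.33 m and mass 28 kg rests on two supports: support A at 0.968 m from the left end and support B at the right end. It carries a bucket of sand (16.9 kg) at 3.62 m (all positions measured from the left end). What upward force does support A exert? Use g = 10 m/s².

Sum moments about support B (its reaction then has zero moment arm).
Beam weight: 28 × 10 = 280 N down at 3.665 m → arm 3.665 m, τ = 280 × 3.665 = 1026 N·m counterclockwise.
Bucket of sand: 16.9 × 10 = 169 N down at 3.62 m → arm 3.71 m, τ = 169 × 3.71 = 627 N·m counterclockwise.
Net load moment about support B = 1653 N·m counterclockwise.
Reaction R at support A is upward at 0.968 m, arm 6.362 m → moment R × 6.362 clockwise.
Στ = 0 ⇒ R × 6.362 = 1653 ⇒ R = 260 N.

R_A ≈ 260 N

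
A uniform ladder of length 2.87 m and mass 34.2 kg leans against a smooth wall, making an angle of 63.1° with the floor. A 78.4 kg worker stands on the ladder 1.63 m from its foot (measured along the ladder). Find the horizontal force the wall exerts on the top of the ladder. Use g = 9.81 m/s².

N_wall ≈ 307 N

Choose the foot of the ladder as the axis so the floor normal and friction both act there and drop out.
Ladder weight 34.2×9.81 = 335.5 N acts at 1.435 m along the ladder; its horizontal arm is 1.435·cos63.1° = 0.6492 m → τ = 217.8 N·m clockwise.
Worker: 78.4×9.81 = 769.1 N at 1.63 m → arm 0.7375 m → τ = 567.2 N·m clockwise.
Wall normal N acts horizontally at the top; its moment arm is the height L sinθ = 2.87·sin63.1° = 2.559 m, counterclockwise.
For rotational equilibrium, N × 2.559 = 785, so N = 307 N.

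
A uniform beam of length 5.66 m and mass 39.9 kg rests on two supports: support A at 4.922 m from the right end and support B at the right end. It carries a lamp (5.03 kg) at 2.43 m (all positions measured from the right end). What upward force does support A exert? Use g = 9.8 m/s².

R_A ≈ 249 N

Take moments about support B.
Beam weight: 39.9 × 9.8 = 391 N down at 2.83 m → arm 2.83 m, τ = 391 × 2.83 = 1107 N·m counterclockwise.
Lamp: 5.03 × 9.8 = 49.29 N down at 2.43 m → arm 2.43 m, τ = 49.29 × 2.43 = 119.8 N·m counterclockwise.
Net load moment about support B = 1227 N·m counterclockwise.
Reaction R at support A is upward at 4.922 m, arm 4.922 m → moment R × 4.922 clockwise.
Στ = 0 ⇒ R × 4.922 = 1227 ⇒ R = 249 N.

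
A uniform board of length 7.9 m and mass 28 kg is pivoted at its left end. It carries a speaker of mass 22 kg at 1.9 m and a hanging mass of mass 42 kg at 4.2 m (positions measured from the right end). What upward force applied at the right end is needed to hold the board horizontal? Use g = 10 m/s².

About the left end:
Beam weight: 28 × 10 = 280 N down at 3.95 m → arm 3.95 m, τ = 280 × 3.95 = 1106 N·m clockwise.
Speaker: 22 × 10 = 220 N down at 1.9 m → arm 6 m, τ = 220 × 6 = 1320 N·m clockwise.
Hanging mass: 42 × 10 = 420 N down at 4.2 m → arm 3.7 m, τ = 420 × 3.7 = 1554 N·m clockwise.
Net moment of the loads = 3980 N·m clockwise.
The upward force F acts at the right end, arm 7.9 m, giving F × 7.9 counterclockwise.
Setting net torque to zero: F × 7.9 = 3980 → F = 3980 / 7.9 = 504 N.

F ≈ 504 N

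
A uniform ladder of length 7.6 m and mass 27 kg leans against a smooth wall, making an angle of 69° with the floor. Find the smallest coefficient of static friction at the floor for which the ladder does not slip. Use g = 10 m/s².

μ_min ≈ 0.192

Choose the foot of the ladder as the axis so the floor normal and friction both act there and drop out.
Ladder weight 27×10 = 270 N acts at 3.8 m along the ladder; its horizontal arm is 3.8·cos69° = 1.362 m → τ = 367.7 N·m clockwise.
Wall normal N acts horizontally at the top; its moment arm is the height L sinθ = 7.6·sin69° = 7.095 m, counterclockwise.
Στ = 0 ⇒ N × 7.095 = 367.7 ⇒ N = 51.83 N.
ΣFx = 0 ⇒ f = N_wall = 51.83 N. ΣFy = 0 ⇒ N_floor = 270 N.
μ_min = f / N_floor = 51.83 / 270 = 0.192.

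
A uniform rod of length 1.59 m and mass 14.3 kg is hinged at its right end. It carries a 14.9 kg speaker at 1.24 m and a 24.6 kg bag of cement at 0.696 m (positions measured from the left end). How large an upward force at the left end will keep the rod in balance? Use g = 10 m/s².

F ≈ 243 N

About the right end:
Beam weight: 14.3 × 10 = 143 N down at 0.795 m → arm 0.795 m, τ = 143 × 0.795 = 113.7 N·m counterclockwise.
Speaker: 14.9 × 10 = 149 N down at 1.24 m → arm 0.35 m, τ = 149 × 0.35 = 52.15 N·m counterclockwise.
Bag of cement: 24.6 × 10 = 246 N down at 0.696 m → arm 0.894 m, τ = 246 × 0.894 = 219.9 N·m counterclockwise.
Net moment of the loads = 385.8 N·m counterclockwise.
The upward force F acts at the left end, arm 1.59 m, giving F × 1.59 clockwise.
For rotational equilibrium, F × 1.59 = 385.8, so F = 385.8 / 1.59 = 243 N.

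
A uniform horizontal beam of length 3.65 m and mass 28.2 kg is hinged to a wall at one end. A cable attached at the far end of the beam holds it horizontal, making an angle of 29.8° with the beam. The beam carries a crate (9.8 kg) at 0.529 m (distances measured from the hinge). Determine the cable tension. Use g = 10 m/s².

Sum moments about the hinge (the unknown hinge reaction has zero arm there).
Beam weight: 28.2 × 10 = 282 N down at 1.825 m → arm 1.825 m, τ = 282 × 1.825 = 514.6 N·m clockwise.
Crate: 9.8 × 10 = 98 N down at 0.529 m → arm 0.529 m, τ = 98 × 0.529 = 51.84 N·m clockwise.
Total clockwise load moment = 566.4 N·m.
The cable tension T acts at 3.65 m; only its component perpendicular to the beam, T sinθ, produces torque. sin 29.8° = 0.497.
Balancing moments: T × 3.65 × 0.497 = 566.4, giving T = 566.4 / 1.814 = 312 N.

T ≈ 312 N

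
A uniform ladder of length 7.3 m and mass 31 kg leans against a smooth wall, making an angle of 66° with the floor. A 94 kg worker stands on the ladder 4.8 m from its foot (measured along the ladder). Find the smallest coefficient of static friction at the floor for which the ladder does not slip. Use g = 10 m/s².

Take moments about the foot of the ladder.
Ladder weight 31×10 = 310 N acts at 3.65 m along the ladder; its horizontal arm is 3.65·cos66° = 1.485 m → τ = 460.4 N·m clockwise.
Worker: 94×10 = 940 N at 4.8 m → arm 1.952 m → τ = 1835 N·m clockwise.
Wall normal N acts horizontally at the top; its moment arm is the height L sinθ = 7.3·sin66° = 6.669 m, counterclockwise.
For rotational equilibrium, N × 6.669 = 2295, so N = 344.1 N.
ΣFx = 0 ⇒ f = N_wall = 344.1 N. ΣFy = 0 ⇒ N_floor = 1250 N.
μ_min = f / N_floor = 344.1 / 1250 = 0.275.

μ_min ≈ 0.275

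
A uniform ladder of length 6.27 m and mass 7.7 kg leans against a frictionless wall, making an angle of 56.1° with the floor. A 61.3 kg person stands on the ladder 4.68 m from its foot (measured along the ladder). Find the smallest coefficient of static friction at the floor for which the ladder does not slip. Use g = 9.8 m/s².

μ_min ≈ 0.483

Taking torques about the foot of the ladder:
Ladder weight 7.7×9.8 = 75.46 N acts at 3.135 m along the ladder; its horizontal arm is 3.135·cos56.1° = 1.749 m → τ = 132 N·m clockwise.
Person: 61.3×9.8 = 600.7 N at 4.68 m → arm 2.61 m → τ = 1568 N·m clockwise.
Wall normal N acts horizontally at the top; its moment arm is the height L sinθ = 6.27·sin56.1° = 5.204 m, counterclockwise.
Στ = 0 ⇒ N × 5.204 = 1700 ⇒ N = 326.7 N.
ΣFx = 0 ⇒ f = N_wall = 326.7 N. ΣFy = 0 ⇒ N_floor = 676.2 N.
μ_min = f / N_floor = 326.7 / 676.2 = 0.483.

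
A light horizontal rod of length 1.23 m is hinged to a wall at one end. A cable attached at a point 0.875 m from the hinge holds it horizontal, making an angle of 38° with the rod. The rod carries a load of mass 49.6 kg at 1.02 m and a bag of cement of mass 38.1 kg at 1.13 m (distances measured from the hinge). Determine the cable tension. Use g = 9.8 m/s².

Take moments about the hinge.
Load: 49.6 × 9.8 = 486.1 N down at 1.02 m → arm 1.02 m, τ = 486.1 × 1.02 = 495.8 N·m clockwise.
Bag of cement: 38.1 × 9.8 = 373.4 N down at 1.13 m → arm 1.13 m, τ = 373.4 × 1.13 = 421.9 N·m clockwise.
Total clockwise load moment = 917.7 N·m.
The cable tension T acts at 0.875 m; only its component perpendicular to the rod, T sinθ, produces torque. sin 38° = 0.6157.
For rotational equilibrium, T × 0.875 × 0.6157 = 917.7, so T = 917.7 / 0.5387 = 1700 N.

T ≈ 1700 N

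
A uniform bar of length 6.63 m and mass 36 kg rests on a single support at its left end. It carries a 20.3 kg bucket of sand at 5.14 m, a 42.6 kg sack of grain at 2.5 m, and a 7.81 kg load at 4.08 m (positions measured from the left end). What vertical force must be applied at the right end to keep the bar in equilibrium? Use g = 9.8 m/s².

Sum moments about the left end (the unknown pivot reaction has zero arm there).
Beam weight: 36 × 9.8 = 352.8 N down at 3.315 m → arm 3.315 m, τ = 352.8 × 3.315 = 1170 N·m clockwise.
Bucket of sand: 20.3 × 9.8 = 198.9 N down at 5.14 m → arm 5.14 m, τ = 198.9 × 5.14 = 1022 N·m clockwise.
Sack of grain: 42.6 × 9.8 = 417.5 N down at 2.5 m → arm 2.5 m, τ = 417.5 × 2.5 = 1044 N·m clockwise.
Load: 7.81 × 9.8 = 76.54 N down at 4.08 m → arm 4.08 m, τ = 76.54 × 4.08 = 312.3 N·m clockwise.
Net moment of the loads = 3548 N·m clockwise.
The upward force F acts at the right end, arm 6.63 m, giving F × 6.63 counterclockwise.
Στ = 0 ⇒ F × 6.63 = 3548 ⇒ F = 3548 / 6.63 = 535 N.

F ≈ 535 N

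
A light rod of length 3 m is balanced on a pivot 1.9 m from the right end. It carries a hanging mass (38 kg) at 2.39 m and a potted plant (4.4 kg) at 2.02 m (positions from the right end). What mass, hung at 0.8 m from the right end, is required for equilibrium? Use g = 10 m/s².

m ≈ 17.4 kg

Take moments about the pivot (at 1.9 m from the right end).
Hanging mass: 38 × 10 = 380 N down at 2.39 m → arm 0.49 m, τ = 380 × 0.49 = 186.2 N·m counterclockwise.
Potted plant: 4.4 × 10 = 44 N down at 2.02 m → arm 0.12 m, τ = 44 × 0.12 = 5.28 N·m counterclockwise.
Net moment of known loads = 191.5 N·m counterclockwise.
An unknown mass m at 0.8 m has arm 1.1 m; its moment is m·g·1.1 clockwise.
For rotational equilibrium, m × 10 × 1.1 = 191.5, so m = 191.5 / (10 × 1.1) = 17.4 kg.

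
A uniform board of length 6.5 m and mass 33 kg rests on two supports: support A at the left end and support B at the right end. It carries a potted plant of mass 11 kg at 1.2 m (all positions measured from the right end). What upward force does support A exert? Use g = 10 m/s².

Sum moments about support B (its reaction then has zero moment arm).
Beam weight: 33 × 10 = 330 N down at 3.25 m → arm 3.25 m, τ = 330 × 3.25 = 1072 N·m counterclockwise.
Potted plant: 11 × 10 = 110 N down at 1.2 m → arm 1.2 m, τ = 110 × 1.2 = 132 N·m counterclockwise.
Net load moment about support B = 1204 N·m counterclockwise.
Reaction R at support A is upward at 6.5 m, arm 6.5 m → moment R × 6.5 clockwise.
Balancing moments: R × 6.5 = 1204, giving R = 185 N.

R_A ≈ 185 N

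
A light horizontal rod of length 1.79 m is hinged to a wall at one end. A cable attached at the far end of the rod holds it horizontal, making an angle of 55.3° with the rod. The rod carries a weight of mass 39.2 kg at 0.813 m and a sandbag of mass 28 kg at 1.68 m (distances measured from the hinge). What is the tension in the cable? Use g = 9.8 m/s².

Sum moments about the hinge (the unknown hinge reaction has zero arm there).
Weight: 39.2 × 9.8 = 384.2 N down at 0.813 m → arm 0.813 m, τ = 384.2 × 0.813 = 312.4 N·m clockwise.
Sandbag: 28 × 9.8 = 274.4 N down at 1.68 m → arm 1.68 m, τ = 274.4 × 1.68 = 461 N·m clockwise.
Total clockwise load moment = 773.4 N·m.
The cable tension T acts at 1.79 m; only its component perpendicular to the rod, T sinθ, produces torque. sin 55.3° = 0.8221.
Balancing moments: T × 1.79 × 0.8221 = 773.4, giving T = 773.4 / 1.472 = 525 N.

T ≈ 525 N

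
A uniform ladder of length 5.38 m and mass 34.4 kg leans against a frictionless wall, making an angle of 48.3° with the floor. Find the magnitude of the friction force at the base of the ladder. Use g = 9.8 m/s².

f ≈ 150 N

Choose the foot of the ladder as the axis so the floor normal and friction both act there and drop out.
Ladder weight 34.4×9.8 = 337.1 N acts at 2.69 m along the ladder; its horizontal arm is 2.69·cos48.3° = 1.789 m → τ = 603.1 N·m clockwise.
Wall normal N acts horizontally at the top; its moment arm is the height L sinθ = 5.38·sin48.3° = 4.017 m, counterclockwise.
Στ = 0 ⇒ N × 4.017 = 603.1 ⇒ N = 150 N.
ΣFx = 0: friction at the foot balances the wall's push, so f = N_wall = 150 N.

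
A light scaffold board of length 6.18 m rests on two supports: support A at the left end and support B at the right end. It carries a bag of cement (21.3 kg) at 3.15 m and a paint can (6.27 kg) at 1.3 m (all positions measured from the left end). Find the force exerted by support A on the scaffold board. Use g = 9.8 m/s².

Sum moments about support B (its reaction then has zero moment arm).
Bag of cement: 21.3 × 9.8 = 208.7 N down at 3.15 m → arm 3.03 m, τ = 208.7 × 3.03 = 632.4 N·m counterclockwise.
Paint can: 6.27 × 9.8 = 61.45 N down at 1.3 m → arm 4.88 m, τ = 61.45 × 4.88 = 299.9 N·m counterclockwise.
Net load moment about support B = 932.3 N·m counterclockwise.
Reaction R at support A is upward at 0 m, arm 6.18 m → moment R × 6.18 clockwise.
For rotational equilibrium, R × 6.18 = 932.3, so R = 151 N.

R_A ≈ 151 N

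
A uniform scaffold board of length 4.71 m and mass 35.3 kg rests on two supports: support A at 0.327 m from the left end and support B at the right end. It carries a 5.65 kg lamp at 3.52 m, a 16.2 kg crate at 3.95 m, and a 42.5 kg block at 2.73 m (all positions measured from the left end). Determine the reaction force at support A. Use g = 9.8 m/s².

R_A ≈ 417 N

Taking torques about support B:
Beam weight: 35.3 × 9.8 = 345.9 N down at 2.355 m → arm 2.355 m, τ = 345.9 × 2.355 = 814.6 N·m counterclockwise.
Lamp: 5.65 × 9.8 = 55.37 N down at 3.52 m → arm 1.19 m, τ = 55.37 × 1.19 = 65.89 N·m counterclockwise.
Crate: 16.2 × 9.8 = 158.8 N down at 3.95 m → arm 0.76 m, τ = 158.8 × 0.76 = 120.7 N·m counterclockwise.
Block: 42.5 × 9.8 = 416.5 N down at 2.73 m → arm 1.98 m, τ = 416.5 × 1.98 = 824.7 N·m counterclockwise.
Net load moment about support B = 1826 N·m counterclockwise.
Reaction R at support A is upward at 0.327 m, arm 4.383 m → moment R × 4.383 clockwise.
Setting net torque to zero: R × 4.383 = 1826 → R = 417 N.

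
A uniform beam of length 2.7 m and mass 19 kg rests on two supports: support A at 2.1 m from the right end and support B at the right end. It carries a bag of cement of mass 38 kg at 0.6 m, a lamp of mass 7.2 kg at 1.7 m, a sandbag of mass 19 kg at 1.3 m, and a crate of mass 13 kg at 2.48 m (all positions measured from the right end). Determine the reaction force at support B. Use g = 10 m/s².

Take moments about support A.
Beam weight: 19 × 10 = 190 N down at 1.35 m → arm 0.75 m, τ = 190 × 0.75 = 142.5 N·m clockwise.
Bag of cement: 38 × 10 = 380 N down at 0.6 m → arm 1.5 m, τ = 380 × 1.5 = 570 N·m clockwise.
Lamp: 7.2 × 10 = 72 N down at 1.7 m → arm 0.4 m, τ = 72 × 0.4 = 28.8 N·m clockwise.
Sandbag: 19 × 10 = 190 N down at 1.3 m → arm 0.8 m, τ = 190 × 0.8 = 152 N·m clockwise.
Crate: 13 × 10 = 130 N down at 2.48 m → arm 0.38 m, τ = 130 × 0.38 = 49.4 N·m counterclockwise.
Net load moment about support A = 843.9 N·m clockwise.
Reaction R at support B is upward at 0 m, arm 2.1 m → moment R × 2.1 counterclockwise.
Setting net torque to zero: R × 2.1 = 843.9 → R = 402 N.

R_B ≈ 402 N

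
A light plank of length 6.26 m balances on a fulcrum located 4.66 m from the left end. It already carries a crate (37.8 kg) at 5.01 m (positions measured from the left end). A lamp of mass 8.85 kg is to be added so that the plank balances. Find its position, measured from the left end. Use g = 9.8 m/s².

x ≈ 3.17 m from the left end

Choose the fulcrum (at 4.66 m from the left end) as the axis so the support reaction has zero arm there.
Crate: 37.8 × 9.8 = 370.4 N down at 5.01 m → arm 0.35 m, τ = 370.4 × 0.35 = 129.6 N·m clockwise.
Net moment of existing loads = 129.6 N·m clockwise.
The lamp weighs 8.85 × 9.8 = 86.73 N and must supply an equal counterclockwise moment, so its lever arm about the fulcrum is 129.6 / 86.73 = 1.49 m.
That puts it at 4.66 − 1.49 = 3.17 m from the left end.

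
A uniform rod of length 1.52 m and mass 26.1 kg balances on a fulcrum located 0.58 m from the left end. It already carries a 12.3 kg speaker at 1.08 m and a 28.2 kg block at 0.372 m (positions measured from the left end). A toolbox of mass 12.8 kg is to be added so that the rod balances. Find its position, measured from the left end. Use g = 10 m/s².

Take moments about the fulcrum (at 0.58 m from the left end).
Beam weight: 26.1 × 10 = 261 N down at 0.76 m → arm 0.18 m, τ = 261 × 0.18 = 46.98 N·m clockwise.
Speaker: 12.3 × 10 = 123 N down at 1.08 m → arm 0.5 m, τ = 123 × 0.5 = 61.5 N·m clockwise.
Block: 28.2 × 10 = 282 N down at 0.372 m → arm 0.208 m, τ = 282 × 0.208 = 58.66 N·m counterclockwise.
Net moment of existing loads = 49.82 N·m clockwise.
The toolbox weighs 12.8 × 10 = 128 N and must supply an equal counterclockwise moment, so its lever arm about the fulcrum is 49.82 / 128 = 0.389 m.
That puts it at 0.58 − 0.389 = 0.191 m from the left end.

x ≈ 0.191 m from the left end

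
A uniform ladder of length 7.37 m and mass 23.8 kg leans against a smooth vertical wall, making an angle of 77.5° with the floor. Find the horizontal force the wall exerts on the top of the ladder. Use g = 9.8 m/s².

N_wall ≈ 25.9 N

About the foot of the ladder:
Ladder weight 23.8×9.8 = 233.2 N acts at 3.685 m along the ladder; its horizontal arm is 3.685·cos77.5° = 0.7976 m → τ = 186 N·m clockwise.
Wall normal N acts horizontally at the top; its moment arm is the height L sinθ = 7.37·sin77.5° = 7.195 m, counterclockwise.
Στ = 0 ⇒ N × 7.195 = 186 ⇒ N = 25.9 N.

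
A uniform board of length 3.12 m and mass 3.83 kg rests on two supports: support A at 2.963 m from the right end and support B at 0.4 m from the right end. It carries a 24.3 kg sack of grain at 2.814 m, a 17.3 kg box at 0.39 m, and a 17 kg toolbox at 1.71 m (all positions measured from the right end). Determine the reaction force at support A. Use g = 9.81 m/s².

R_A ≈ 326 N

About support B:
Beam weight: 3.83 × 9.81 = 37.57 N down at 1.56 m → arm 1.16 m, τ = 37.57 × 1.16 = 43.58 N·m counterclockwise.
Sack of grain: 24.3 × 9.81 = 238.4 N down at 2.814 m → arm 2.414 m, τ = 238.4 × 2.414 = 575.5 N·m counterclockwise.
Box: 17.3 × 9.81 = 169.7 N down at 0.39 m → arm 0.01 m, τ = 169.7 × 0.01 = 1.697 N·m clockwise.
Toolbox: 17 × 9.81 = 166.8 N down at 1.71 m → arm 1.31 m, τ = 166.8 × 1.31 = 218.5 N·m counterclockwise.
Net load moment about support B = 835.9 N·m counterclockwise.
Reaction R at support A is upward at 2.963 m, arm 2.563 m → moment R × 2.563 clockwise.
Στ = 0 ⇒ R × 2.563 = 835.9 ⇒ R = 326 N.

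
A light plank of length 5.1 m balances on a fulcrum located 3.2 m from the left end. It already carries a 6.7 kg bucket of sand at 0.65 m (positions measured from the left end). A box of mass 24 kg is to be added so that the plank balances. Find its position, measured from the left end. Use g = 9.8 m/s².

Sum moments about the fulcrum (at 3.2 m from the left end) (the support reaction has zero arm there).
Bucket of sand: 6.7 × 9.8 = 65.66 N down at 0.65 m → arm 2.55 m, τ = 65.66 × 2.55 = 167.4 N·m counterclockwise.
Net moment of existing loads = 167.4 N·m counterclockwise.
The box weighs 24 × 9.8 = 235.2 N and must supply an equal clockwise moment, so its lever arm about the fulcrum is 167.4 / 235.2 = 0.712 m.
That puts it at 3.2 + 0.712 = 3.91 m from the left end.

x ≈ 3.91 m from the left end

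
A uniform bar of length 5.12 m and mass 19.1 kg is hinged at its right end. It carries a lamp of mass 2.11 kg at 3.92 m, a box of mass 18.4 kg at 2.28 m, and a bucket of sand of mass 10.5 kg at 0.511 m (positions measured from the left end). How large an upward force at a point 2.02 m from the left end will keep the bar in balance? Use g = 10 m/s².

Take moments about the right end.
Beam weight: 19.1 × 10 = 191 N down at 2.56 m → arm 2.56 m, τ = 191 × 2.56 = 489 N·m counterclockwise.
Lamp: 2.11 × 10 = 21.1 N down at 3.92 m → arm 1.2 m, τ = 21.1 × 1.2 = 25.32 N·m counterclockwise.
Box: 18.4 × 10 = 184 N down at 2.28 m → arm 2.84 m, τ = 184 × 2.84 = 522.6 N·m counterclockwise.
Bucket of sand: 10.5 × 10 = 105 N down at 0.511 m → arm 4.609 m, τ = 105 × 4.609 = 483.9 N·m counterclockwise.
Net moment of the loads = 1521 N·m counterclockwise.
The upward force F acts at a point 2.02 m from the left end, arm 3.1 m, giving F × 3.1 clockwise.
Balancing moments: F × 3.1 = 1521, giving F = 1521 / 3.1 = 491 N.

F ≈ 491 N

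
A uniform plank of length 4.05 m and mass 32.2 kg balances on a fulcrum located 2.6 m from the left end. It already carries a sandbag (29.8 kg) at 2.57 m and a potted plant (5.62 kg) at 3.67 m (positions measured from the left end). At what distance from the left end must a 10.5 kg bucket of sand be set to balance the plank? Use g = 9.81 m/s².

Take moments about the fulcrum (at 2.6 m from the left end).
Beam weight: 32.2 × 9.81 = 315.9 N down at 2.025 m → arm 0.575 m, τ = 315.9 × 0.575 = 181.6 N·m counterclockwise.
Sandbag: 29.8 × 9.81 = 292.3 N down at 2.57 m → arm 0.03 m, τ = 292.3 × 0.03 = 8.769 N·m counterclockwise.
Potted plant: 5.62 × 9.81 = 55.13 N down at 3.67 m → arm 1.07 m, τ = 55.13 × 1.07 = 58.99 N·m clockwise.
Net moment of existing loads = 131.4 N·m counterclockwise.
The bucket of sand weighs 10.5 × 9.81 = 103 N and must supply an equal clockwise moment, so its lever arm about the fulcrum is 131.4 / 103 = 1.28 m.
That puts it at 2.6 + 1.28 = 3.88 m from the left end.

x ≈ 3.88 m from the left end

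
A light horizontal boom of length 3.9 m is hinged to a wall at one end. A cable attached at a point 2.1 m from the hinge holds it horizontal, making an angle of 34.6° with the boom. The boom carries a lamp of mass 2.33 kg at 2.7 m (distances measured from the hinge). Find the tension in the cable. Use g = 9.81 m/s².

Take moments about the hinge.
Lamp: 2.33 × 9.81 = 22.86 N down at 2.7 m → arm 2.7 m, τ = 22.86 × 2.7 = 61.72 N·m clockwise.
Total clockwise load moment = 61.72 N·m.
The cable tension T acts at 2.1 m; only its component perpendicular to the boom, T sinθ, produces torque. sin 34.6° = 0.5678.
Setting net torque to zero: T × 2.1 × 0.5678 = 61.72 → T = 61.72 / 1.192 = 51.8 N.

T ≈ 51.8 N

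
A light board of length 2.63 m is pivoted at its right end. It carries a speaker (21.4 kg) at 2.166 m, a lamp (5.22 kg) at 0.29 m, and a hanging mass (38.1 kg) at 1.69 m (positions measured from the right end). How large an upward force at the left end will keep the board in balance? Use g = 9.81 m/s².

F ≈ 419 N

About the right end:
Speaker: 21.4 × 9.81 = 209.9 N down at 2.166 m → arm 2.166 m, τ = 209.9 × 2.166 = 454.6 N·m counterclockwise.
Lamp: 5.22 × 9.81 = 51.21 N down at 0.29 m → arm 0.29 m, τ = 51.21 × 0.29 = 14.85 N·m counterclockwise.
Hanging mass: 38.1 × 9.81 = 373.8 N down at 1.69 m → arm 1.69 m, τ = 373.8 × 1.69 = 631.7 N·m counterclockwise.
Net moment of the loads = 1101 N·m counterclockwise.
The upward force F acts at the left end, arm 2.63 m, giving F × 2.63 clockwise.
Στ = 0 ⇒ F × 2.63 = 1101 ⇒ F = 1101 / 2.63 = 419 N.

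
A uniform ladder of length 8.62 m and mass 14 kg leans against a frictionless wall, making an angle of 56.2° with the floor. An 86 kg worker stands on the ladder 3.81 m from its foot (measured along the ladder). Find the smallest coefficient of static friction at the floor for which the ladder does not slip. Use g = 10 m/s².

Take moments about the foot of the ladder.
Ladder weight 14×10 = 140 N acts at 4.31 m along the ladder; its horizontal arm is 4.31·cos56.2° = 2.398 m → τ = 335.7 N·m clockwise.
Worker: 86×10 = 860 N at 3.81 m → arm 2.119 m → τ = 1822 N·m clockwise.
Wall normal N acts horizontally at the top; its moment arm is the height L sinθ = 8.62·sin56.2° = 7.163 m, counterclockwise.
Balancing moments: N × 7.163 = 2158, giving N = 301.3 N.
ΣFx = 0 ⇒ f = N_wall = 301.3 N. ΣFy = 0 ⇒ N_floor = 1000 N.
μ_min = f / N_floor = 301.3 / 1000 = 0.301.

μ_min ≈ 0.301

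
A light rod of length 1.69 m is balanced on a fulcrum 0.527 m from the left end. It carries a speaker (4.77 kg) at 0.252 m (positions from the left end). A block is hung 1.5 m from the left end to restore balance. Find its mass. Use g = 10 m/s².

Take moments about the fulcrum (at 0.527 m from the left end).
Speaker: 4.77 × 10 = 47.7 N down at 0.252 m → arm 0.275 m, τ = 47.7 × 0.275 = 13.12 N·m counterclockwise.
Net moment of known loads = 13.12 N·m counterclockwise.
An unknown mass m at 1.5 m has arm 0.973 m; its moment is m·g·0.973 clockwise.
Στ = 0 ⇒ m × 10 × 0.973 = 13.12 ⇒ m = 13.12 / (10 × 0.973) = 1.35 kg.

m ≈ 1.35 kg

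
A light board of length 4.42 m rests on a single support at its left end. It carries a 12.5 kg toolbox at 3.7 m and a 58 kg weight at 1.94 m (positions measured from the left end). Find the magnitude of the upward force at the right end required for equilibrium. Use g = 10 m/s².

Taking torques about the left end:
Toolbox: 12.5 × 10 = 125 N down at 3.7 m → arm 3.7 m, τ = 125 × 3.7 = 462.5 N·m clockwise.
Weight: 58 × 10 = 580 N down at 1.94 m → arm 1.94 m, τ = 580 × 1.94 = 1125 N·m clockwise.
Net moment of the loads = 1588 N·m clockwise.
The upward force F acts at the right end, arm 4.42 m, giving F × 4.42 counterclockwise.
Setting net torque to zero: F × 4.42 = 1588 → F = 1588 / 4.42 = 359 N.

F ≈ 359 N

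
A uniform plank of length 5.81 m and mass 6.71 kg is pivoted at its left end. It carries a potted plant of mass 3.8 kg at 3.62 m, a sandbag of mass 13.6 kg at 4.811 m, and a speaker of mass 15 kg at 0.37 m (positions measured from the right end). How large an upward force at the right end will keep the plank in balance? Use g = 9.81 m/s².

About the left end:
Beam weight: 6.71 × 9.81 = 65.83 N down at 2.905 m → arm 2.905 m, τ = 65.83 × 2.905 = 191.2 N·m clockwise.
Potted plant: 3.8 × 9.81 = 37.28 N down at 3.62 m → arm 2.19 m, τ = 37.28 × 2.19 = 81.64 N·m clockwise.
Sandbag: 13.6 × 9.81 = 133.4 N down at 4.811 m → arm 0.999 m, τ = 133.4 × 0.999 = 133.3 N·m clockwise.
Speaker: 15 × 9.81 = 147.2 N down at 0.37 m → arm 5.44 m, τ = 147.2 × 5.44 = 800.8 N·m clockwise.
Net moment of the loads = 1207 N·m clockwise.
The upward force F acts at the right end, arm 5.81 m, giving F × 5.81 counterclockwise.
Setting net torque to zero: F × 5.81 = 1207 → F = 1207 / 5.81 = 208 N.

F ≈ 208 N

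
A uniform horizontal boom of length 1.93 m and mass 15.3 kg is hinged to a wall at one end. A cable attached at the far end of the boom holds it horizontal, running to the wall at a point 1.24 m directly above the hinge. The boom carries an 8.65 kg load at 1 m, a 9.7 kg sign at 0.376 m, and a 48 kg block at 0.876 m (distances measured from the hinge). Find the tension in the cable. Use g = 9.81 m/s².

Choose the hinge as the axis so the unknown hinge reaction has zero arm there.
Beam weight: 15.3 × 9.81 = 150.1 N down at 0.965 m → arm 0.965 m, τ = 150.1 × 0.965 = 144.8 N·m clockwise.
Load: 8.65 × 9.81 = 84.86 N down at 1 m → arm 1 m, τ = 84.86 × 1 = 84.86 N·m clockwise.
Sign: 9.7 × 9.81 = 95.16 N down at 0.376 m → arm 0.376 m, τ = 95.16 × 0.376 = 35.78 N·m clockwise.
Block: 48 × 9.81 = 470.9 N down at 0.876 m → arm 0.876 m, τ = 470.9 × 0.876 = 412.5 N·m clockwise.
Total clockwise load moment = 677.9 N·m.
The cable tension T acts at 1.93 m; only its component perpendicular to the boom, T sinθ, produces torque. sinθ = h/√(h²+d²) = 1.24/√(1.24²+1.93²) = 0.5405.
Στ = 0 ⇒ T × 1.93 × 0.5405 = 677.9 ⇒ T = 677.9 / 1.043 = 650 N.

T ≈ 650 N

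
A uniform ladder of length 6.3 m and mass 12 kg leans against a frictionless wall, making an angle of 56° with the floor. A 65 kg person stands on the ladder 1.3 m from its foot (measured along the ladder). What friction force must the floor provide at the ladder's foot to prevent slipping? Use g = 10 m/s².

f ≈ 131 N

Take moments about the foot of the ladder.
Ladder weight 12×10 = 120 N acts at 3.15 m along the ladder; its horizontal arm is 3.15·cos56° = 1.761 m → τ = 211.3 N·m clockwise.
Person: 65×10 = 650 N at 1.3 m → arm 0.727 m → τ = 472.6 N·m clockwise.
Wall normal N acts horizontally at the top; its moment arm is the height L sinθ = 6.3·sin56° = 5.223 m, counterclockwise.
Balancing moments: N × 5.223 = 683.9, giving N = 131 N.
ΣFx = 0: friction at the foot balances the wall's push, so f = N_wall = 131 N.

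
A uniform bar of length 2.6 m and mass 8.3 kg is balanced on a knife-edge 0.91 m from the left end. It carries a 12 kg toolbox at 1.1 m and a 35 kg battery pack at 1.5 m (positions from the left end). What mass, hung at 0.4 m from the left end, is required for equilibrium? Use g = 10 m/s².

m ≈ 51.3 kg

Taking torques about the knife-edge (at 0.91 m from the left end):
Beam weight: 8.3 × 10 = 83 N down at 1.3 m → arm 0.39 m, τ = 83 × 0.39 = 32.37 N·m clockwise.
Toolbox: 12 × 10 = 120 N down at 1.1 m → arm 0.19 m, τ = 120 × 0.19 = 22.8 N·m clockwise.
Battery pack: 35 × 10 = 350 N down at 1.5 m → arm 0.59 m, τ = 350 × 0.59 = 206.5 N·m clockwise.
Net moment of known loads = 261.7 N·m clockwise.
An unknown mass m at 0.4 m has arm 0.51 m; its moment is m·g·0.51 counterclockwise.
For rotational equilibrium, m × 10 × 0.51 = 261.7, so m = 261.7 / (10 × 0.51) = 51.3 kg.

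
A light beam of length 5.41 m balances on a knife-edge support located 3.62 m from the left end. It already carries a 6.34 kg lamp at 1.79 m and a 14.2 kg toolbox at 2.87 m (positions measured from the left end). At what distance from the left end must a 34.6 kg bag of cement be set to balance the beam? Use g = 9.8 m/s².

Choose the knife-edge support (at 3.62 m from the left end) as the axis so the support reaction has zero arm there.
Lamp: 6.34 × 9.8 = 62.13 N down at 1.79 m → arm 1.83 m, τ = 62.13 × 1.83 = 113.7 N·m counterclockwise.
Toolbox: 14.2 × 9.8 = 139.2 N down at 2.87 m → arm 0.75 m, τ = 139.2 × 0.75 = 104.4 N·m counterclockwise.
Net moment of existing loads = 218.1 N·m counterclockwise.
The bag of cement weighs 34.6 × 9.8 = 339.1 N and must supply an equal clockwise moment, so its lever arm about the knife-edge support is 218.1 / 339.1 = 0.643 m.
That puts it at 3.62 + 0.643 = 4.26 m from the left end.

x ≈ 4.26 m from the left end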